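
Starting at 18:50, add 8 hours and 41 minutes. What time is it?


03:31 (next day)

Start: 1130 minutes from midnight
Add: 521 minutes
Total: 1651 minutes
Hours: 1651 ÷ 60 = 27 remainder 31
27 ≥ 24 → 27 - 24 = 3 (next day)


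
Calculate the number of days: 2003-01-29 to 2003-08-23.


From January 29, 2003 to August 23, 2003
Rest of January 2003: 31 - 29 = 2
Full months: February 2003 28, March 31, April 30, May 31, June 30, July 31
Days into August 2003: 23
Total = 2 + 28 + 31 + 30 + 31 + 30 + 31 + 23 = 206 days

206 days


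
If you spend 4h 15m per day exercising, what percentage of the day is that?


17.7%

Time: 255 minutes
Day: 1440 minutes
Percentage = (255/1440) × 100 ≈ 17.7%


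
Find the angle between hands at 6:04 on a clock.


158.0°

Hour hand = 6×30 + 4×0.5 = 182.0°
Minute hand = 4×6 = 24°
Difference = |182.0 - 24| = 158.0°


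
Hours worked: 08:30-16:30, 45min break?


7h 15m (435 minutes)

Total time = (16×60+30) - (8×60+30)
= 990 - 510 = 480 min
Minus break: 480 - 45 = 435 min
= 7h 15m


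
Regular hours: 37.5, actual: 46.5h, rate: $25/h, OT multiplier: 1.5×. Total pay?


Regular: 37.5h × $25 = $937.50
Overtime: 46.5 - 37.5 = 9.0h
OT pay: 9.0h × $25 × 1.5 = $337.50
Total = $937.50 + $337.50 = $1275.00

$1275.00


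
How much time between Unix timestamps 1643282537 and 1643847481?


Difference = 1643847481 - 1643282537 = 564944 seconds
In hours: 564944 / 3600 ≈ 156.9
In days: 564944 / 86400 ≈ 6.54

564944 seconds (156.9 hours / 6.54 days)


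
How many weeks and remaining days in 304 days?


43 weeks 3 days

Weeks: 304 ÷ 7 = 43 remainder 3


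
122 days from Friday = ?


Monday

Start: Friday (index 4)
(4 + 122) mod 7
= 126 mod 7
= 0
Index 0 → Monday


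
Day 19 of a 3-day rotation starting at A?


Shift A

Shifts: A, B, C
Start: A (index 0)
Day 19: (0 + 19 - 1) mod 3
= 18 mod 3
= 0
Index 0 → shift A


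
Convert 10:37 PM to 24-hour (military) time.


Input: 10:37 PM
PM: 10 + 12 = 22

22:37


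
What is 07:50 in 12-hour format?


7:50 AM

Hour: 7
7 < 12 → AM


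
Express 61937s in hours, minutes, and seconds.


Hours: 61937 ÷ 3600 = 17 remainder 737
Minutes: 737 ÷ 60 = 12 remainder 17
Seconds: 17

17h 12m 17s


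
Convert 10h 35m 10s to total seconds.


38110 seconds

Hours: 10 × 3600 = 36000
Minutes: 35 × 60 = 2100
Seconds: 10
Total = 36000 + 2100 + 10 = 38110


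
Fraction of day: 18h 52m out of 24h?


0.7861 (78.61%)

Total minutes: 18×60 + 52 = 1132
Day = 24×60 = 1440 minutes
Fraction = 1132/1440 ≈ 0.7861
As a percentage: 1132/1440 × 100 ≈ 78.61%


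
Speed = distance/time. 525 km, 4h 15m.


123.5 km/h

Distance: 525 km
Time: 4h 15m = 255 min = 255/60 = 17/4 hours
Speed = 525 ÷ (17/4) = 525 × 4 / 17 = 2100/17 ≈ 123.5 km/h


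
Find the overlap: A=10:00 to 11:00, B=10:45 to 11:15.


Meeting A: 600-660 (in minutes from midnight)
Meeting B: 645-675
Overlap start = max(600, 645) = 645
Overlap end = min(660, 675) = 660
Overlap = max(0, 660 - 645) = 15 min

15 minutes


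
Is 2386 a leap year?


No

Rules: divisible by 4 AND (not by 100 OR by 400)
2386 ÷ 4 = 596 remainder 2 → not divisible by 4
Not divisible by 4 → not a leap year


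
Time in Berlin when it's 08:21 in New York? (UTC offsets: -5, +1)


14:21

Time difference = UTC+1 - UTC-5 = +6 hours
New hour = (8 + 6) mod 24
= 14 mod 24 = 14
Minutes unchanged → 14:21


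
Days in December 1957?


Month: December (month 12)
December has 31 days

31 days


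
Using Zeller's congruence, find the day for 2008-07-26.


Saturday

Zeller's congruence:
q=26, m=7, k=8, j=20
h = (26 + ⌊13×8/5⌋ + 8 + ⌊8/4⌋ + ⌊20/4⌋ - 2×20) mod 7
= (26 + 20 + 8 + 2 + 5 - 40) mod 7
= 21 mod 7 = 0
h=0 → Saturday


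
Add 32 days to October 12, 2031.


Start: October 12, 2031
Add 32 days
October 12 → November 1: 31 - 12 + 1 = 20 days (32 - 20 = 12 left)
November 1 + 12 = November 13, 2031

November 13, 2031


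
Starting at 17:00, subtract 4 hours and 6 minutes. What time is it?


Start: 1020 minutes from midnight
Subtract: 246 minutes
Remaining: 1020 - 246 = 774
Hours: 12, Minutes: 54

12:54


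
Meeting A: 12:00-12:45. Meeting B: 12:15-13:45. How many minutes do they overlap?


30 minutes

Meeting A: 720-765 (in minutes from midnight)
Meeting B: 735-825
Overlap start = max(720, 735) = 735
Overlap end = min(765, 825) = 765
Overlap = max(0, 765 - 735) = 30 min


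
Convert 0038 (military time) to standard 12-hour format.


Hour: 0
0 → 12 AM (midnight)

12:38 AM


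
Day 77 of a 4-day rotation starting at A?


Shift A

Shifts: A, B, C, D
Start: A (index 0)
Day 77: (0 + 77 - 1) mod 4
= 76 mod 4
= 0
Index 0 → shift A


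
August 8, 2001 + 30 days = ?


September 7, 2001

Start: August 8, 2001
Add 30 days
August 8 → September 1: 31 - 8 + 1 = 24 days (30 - 24 = 6 left)
September 1 + 6 = September 7, 2001


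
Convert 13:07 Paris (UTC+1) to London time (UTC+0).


12:07

Time difference = UTC+0 - UTC+1 = -1 hours
New hour = (13 -1) mod 24
= 12 mod 24 = 12
Minutes unchanged → 12:07


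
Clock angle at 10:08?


104.0°

Hour hand = 10×30 + 8×0.5 = 304.0°
Minute hand = 8×6 = 48°
Difference = |304.0 - 48| = 256.0°
Since > 180°: 360 - 256.0 = 104.0°


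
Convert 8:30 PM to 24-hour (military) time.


Input: 8:30 PM
PM: 8 + 12 = 20

20:30


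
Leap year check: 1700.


No

Rules: divisible by 4 AND (not by 100 OR by 400)
1700 ÷ 4 = 425 exactly → divisible by 4
1700 ÷ 100 = 17 exactly → divisible by 100
1700 ÷ 400 = 4 remainder 100 → not divisible by 400
Divisible by 100 but not by 400 → not a leap year


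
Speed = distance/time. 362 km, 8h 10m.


Distance: 362 km
Time: 8h 10m = 490 min = 490/60 = 49/6 hours
Speed = 362 ÷ (49/6) = 362 × 6 / 49 = 2172/49 ≈ 44.3 km/h

44.3 km/h


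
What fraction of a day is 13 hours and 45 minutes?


Total minutes: 13×60 + 45 = 825
Day = 24×60 = 1440 minutes
Fraction = 825/1440 ≈ 0.5729
As a percentage: 825/1440 × 100 ≈ 57.29%

0.5729 (57.29%)


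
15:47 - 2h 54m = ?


12:53

Start: 947 minutes from midnight
Subtract: 174 minutes
Remaining: 947 - 174 = 773
Hours: 12, Minutes: 53


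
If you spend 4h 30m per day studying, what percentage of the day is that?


18.8%

Time: 270 minutes
Day: 1440 minutes
Percentage = (270/1440) × 100 ≈ 18.8%


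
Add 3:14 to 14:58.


18:12

Start: 898 minutes from midnight
Add: 194 minutes
Total: 1092 minutes
Hours: 1092 ÷ 60 = 18 remainder 12


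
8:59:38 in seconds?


32378 seconds

Hours: 8 × 3600 = 28800
Minutes: 59 × 60 = 3540
Seconds: 38
Total = 28800 + 3540 + 38 = 32378


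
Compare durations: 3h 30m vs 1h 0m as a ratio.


Duration 1: 210 minutes
Duration 2: 60 minutes
Ratio = 210:60
GCD = 30
Simplified = 7:2
As a decimal: 7/2 = 3.50

7:2 (3.50)


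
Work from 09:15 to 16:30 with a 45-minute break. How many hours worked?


6h 30m (390 minutes)

Total time = (16×60+30) - (9×60+15)
= 990 - 555 = 435 min
Minus break: 435 - 45 = 390 min
= 6h 30m


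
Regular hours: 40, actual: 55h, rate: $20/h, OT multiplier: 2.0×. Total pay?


Regular: 40h × $20 = $800.00
Overtime: 55 - 40 = 15h
OT pay: 15h × $20 × 2.0 = $600.00
Total = $800.00 + $600.00 = $1400.00

$1400.00


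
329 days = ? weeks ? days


47 weeks 0 days

Weeks: 329 ÷ 7 = 47 remainder 0


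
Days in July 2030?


31 days

Month: July (month 7)
July has 31 days


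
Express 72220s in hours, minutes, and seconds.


20h 3m 40s

Hours: 72220 ÷ 3600 = 20 remainder 220
Minutes: 220 ÷ 60 = 3 remainder 40
Seconds: 40


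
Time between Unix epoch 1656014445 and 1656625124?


Difference = 1656625124 - 1656014445 = 610679 seconds
In hours: 610679 / 3600 ≈ 169.6
In days: 610679 / 86400 ≈ 7.07

610679 seconds (169.6 hours / 7.07 days)


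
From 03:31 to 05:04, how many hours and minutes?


1h 33m

End time in minutes: 5×60 + 4 = 304
Start time in minutes: 3×60 + 31 = 211
Difference = 304 - 211 = 93 minutes
= 1 hours 33 minutes


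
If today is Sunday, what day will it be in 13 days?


Saturday

Start: Sunday (index 6)
(6 + 13) mod 7
= 19 mod 7
= 5
Index 5 → Saturday


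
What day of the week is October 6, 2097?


Sunday

Zeller's congruence:
q=6, m=10, k=97, j=20
h = (6 + ⌊13×11/5⌋ + 97 + ⌊97/4⌋ + ⌊20/4⌋ - 2×20) mod 7
= (6 + 28 + 97 + 24 + 5 - 40) mod 7
= 120 mod 7 = 1
h=1 → Sunday


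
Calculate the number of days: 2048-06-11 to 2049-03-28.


290 days

From June 11, 2048 to March 28, 2049
Rest of June 2048: 30 - 11 = 19
Full months: July 31, August 31, September 30, October 31, November 30, December 31, January 31, February 2049 28
Days into March 2049: 28
Total = 19 + 31 + 31 + 30 + 31 + 30 + 31 + 31 + 28 + 28 = 290 days


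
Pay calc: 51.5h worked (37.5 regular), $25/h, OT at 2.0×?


Regular: 37.5h × $25 = $937.50
Overtime: 51.5 - 37.5 = 14.0h
OT pay: 14.0h × $25 × 2.0 = $700.00
Total = $937.50 + $700.00 = $1637.50

$1637.50


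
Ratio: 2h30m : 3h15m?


10:13 (0.77)

Duration 1: 150 minutes
Duration 2: 195 minutes
Ratio = 150:195
GCD = 15
Simplified = 10:13
As a decimal: 10/13 ≈ 0.77


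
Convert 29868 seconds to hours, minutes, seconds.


Hours: 29868 ÷ 3600 = 8 remainder 1068
Minutes: 1068 ÷ 60 = 17 remainder 48
Seconds: 48

8h 17m 48s


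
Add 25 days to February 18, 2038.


Start: February 18, 2038
Add 25 days
February 18 → March 1: 28 - 18 + 1 = 11 days (25 - 11 = 14 left)
March 1 + 14 = March 15, 2038

March 15, 2038


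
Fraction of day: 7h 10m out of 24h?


0.2986 (29.86%)

Total minutes: 7×60 + 10 = 430
Day = 24×60 = 1440 minutes
Fraction = 430/1440 ≈ 0.2986
As a percentage: 430/1440 × 100 ≈ 29.86%


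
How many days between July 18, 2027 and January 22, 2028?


From July 18, 2027 to January 22, 2028
Rest of July 2027: 31 - 18 = 13
Full months: August 31, September 30, October 31, November 30, December 31
Days into January 2028: 22
Total = 13 + 31 + 30 + 31 + 30 + 31 + 22 = 188 days

188 days


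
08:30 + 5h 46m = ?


Start: 510 minutes from midnight
Add: 346 minutes
Total: 856 minutes
Hours: 856 ÷ 60 = 14 remainder 16

14:16


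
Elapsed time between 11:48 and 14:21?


End time in minutes: 14×60 + 21 = 861
Start time in minutes: 11×60 + 48 = 708
Difference = 861 - 708 = 153 minutes
= 2 hours 33 minutes

2h 33m


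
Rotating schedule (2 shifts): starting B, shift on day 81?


Shift B

Shifts: A, B
Start: B (index 1)
Day 81: (1 + 81 - 1) mod 2
= 81 mod 2
= 1
Index 1 → shift B


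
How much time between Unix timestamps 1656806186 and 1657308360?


Difference = 1657308360 - 1656806186 = 502174 seconds
In hours: 502174 / 3600 ≈ 139.5
In days: 502174 / 86400 ≈ 5.81

502174 seconds (139.5 hours / 5.81 days)


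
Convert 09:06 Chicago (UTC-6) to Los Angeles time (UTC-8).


Time difference = UTC-8 - UTC-6 = -2 hours
New hour = (9 -2) mod 24
= 7 mod 24 = 7
Minutes unchanged → 07:06

07:06


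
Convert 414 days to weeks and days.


Weeks: 414 ÷ 7 = 59 remainder 1

59 weeks 1 days


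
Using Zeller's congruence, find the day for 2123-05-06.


Zeller's congruence:
q=6, m=5, k=23, j=21
h = (6 + ⌊13×6/5⌋ + 23 + ⌊23/4⌋ + ⌊21/4⌋ - 2×21) mod 7
= (6 + 15 + 23 + 5 + 5 - 42) mod 7
= 12 mod 7 = 5
h=5 → Thursday

Thursday


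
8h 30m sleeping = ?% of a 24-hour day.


35.4%

Time: 510 minutes
Day: 1440 minutes
Percentage = (510/1440) × 100 ≈ 35.4%


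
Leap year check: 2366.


Rules: divisible by 4 AND (not by 100 OR by 400)
2366 ÷ 4 = 591 remainder 2 → not divisible by 4
Not divisible by 4 → not a leap year

No


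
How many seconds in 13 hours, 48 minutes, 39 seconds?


49719 seconds

Hours: 13 × 3600 = 46800
Minutes: 48 × 60 = 2880
Seconds: 39
Total = 46800 + 2880 + 39 = 49719


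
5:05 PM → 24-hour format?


Input: 5:05 PM
PM: 5 + 12 = 17

17:05


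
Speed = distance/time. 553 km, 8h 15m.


67.0 km/h

Distance: 553 km
Time: 8h 15m = 495 min = 495/60 = 33/4 hours
Speed = 553 ÷ (33/4) = 553 × 4 / 33 = 2212/33 ≈ 67.0 km/h


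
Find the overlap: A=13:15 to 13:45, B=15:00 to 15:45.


0 minutes

Meeting A: 795-825 (in minutes from midnight)
Meeting B: 900-945
Overlap start = max(795, 900) = 900
Overlap end = min(825, 945) = 825
Overlap = max(0, 825 - 900) = 0 min


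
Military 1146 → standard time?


Hour: 11
11 < 12 → AM

11:46 AM


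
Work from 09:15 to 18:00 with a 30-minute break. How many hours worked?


8h 15m (495 minutes)

Total time = (18×60+0) - (9×60+15)
= 1080 - 555 = 525 min
Minus break: 525 - 30 = 495 min
= 8h 15m


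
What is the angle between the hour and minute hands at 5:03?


133.5°

Hour hand = 5×30 + 3×0.5 = 151.5°
Minute hand = 3×6 = 18°
Difference = |151.5 - 18| = 133.5°


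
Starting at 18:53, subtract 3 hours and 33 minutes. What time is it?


15:20

Start: 1133 minutes from midnight
Subtract: 213 minutes
Remaining: 1133 - 213 = 920
Hours: 15, Minutes: 20


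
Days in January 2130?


31 days

Month: January (month 1)
January has 31 days


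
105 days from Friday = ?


Start: Friday (index 4)
(4 + 105) mod 7
= 109 mod 7
= 4
Index 4 → Friday

Friday


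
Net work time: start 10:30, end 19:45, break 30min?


Total time = (19×60+45) - (10×60+30)
= 1185 - 630 = 555 min
Minus break: 555 - 30 = 525 min
= 8h 45m

8h 45m (525 minutes)


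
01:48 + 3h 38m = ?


Start: 108 minutes from midnight
Add: 218 minutes
Total: 326 minutes
Hours: 326 ÷ 60 = 5 remainder 26

05:26


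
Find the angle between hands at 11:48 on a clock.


Hour hand = 11×30 + 48×0.5 = 354.0°
Minute hand = 48×6 = 288°
Difference = |354.0 - 288| = 66.0°

66.0°


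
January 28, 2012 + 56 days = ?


Start: January 28, 2012
Add 56 days
January 28 → February 1: 31 - 28 + 1 = 4 days (56 - 4 = 52 left)
February 1 → March 1: 29 - 1 + 1 = 29 days (52 - 29 = 23 left)
March 1 + 23 = March 24, 2012

March 24, 2012


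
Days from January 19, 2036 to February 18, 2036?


From January 19, 2036 to February 18, 2036
Rest of January 2036: 31 - 19 = 12
Days into February 2036: 18
Total = 12 + 18 = 30 days

30 days


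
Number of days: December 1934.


31 days

Month: December (month 12)
December has 31 days


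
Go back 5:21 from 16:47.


Start: 1007 minutes from midnight
Subtract: 321 minutes
Remaining: 1007 - 321 = 686
Hours: 11, Minutes: 26

11:26


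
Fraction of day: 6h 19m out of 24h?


Total minutes: 6×60 + 19 = 379
Day = 24×60 = 1440 minutes
Fraction = 379/1440 ≈ 0.2632
As a percentage: 379/1440 × 100 ≈ 26.32%

0.2632 (26.32%)


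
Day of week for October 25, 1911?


Wednesday

Zeller's congruence:
q=25, m=10, k=11, j=19
h = (25 + ⌊13×11/5⌋ + 11 + ⌊11/4⌋ + ⌊19/4⌋ - 2×19) mod 7
= (25 + 28 + 11 + 2 + 4 - 38) mod 7
= 32 mod 7 = 4
h=4 → Wednesday


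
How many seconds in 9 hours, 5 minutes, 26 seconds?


32726 seconds

Hours: 9 × 3600 = 32400
Minutes: 5 × 60 = 300
Seconds: 26
Total = 32400 + 300 + 26 = 32726


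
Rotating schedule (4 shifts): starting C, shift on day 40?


Shifts: A, B, C, D
Start: C (index 2)
Day 40: (2 + 40 - 1) mod 4
= 41 mod 4
= 1
Index 1 → shift B

Shift B


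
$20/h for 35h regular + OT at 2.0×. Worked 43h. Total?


Regular: 35h × $20 = $700.00
Overtime: 43 - 35 = 8h
OT pay: 8h × $20 × 2.0 = $320.00
Total = $700.00 + $320.00 = $1020.00

$1020.00


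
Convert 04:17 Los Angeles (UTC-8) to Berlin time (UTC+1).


Time difference = UTC+1 - UTC-8 = +9 hours
New hour = (4 + 9) mod 24
= 13 mod 24 = 13
Minutes unchanged → 13:17

13:17


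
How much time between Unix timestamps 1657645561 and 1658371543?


725982 seconds (201.7 hours / 8.40 days)

Difference = 1658371543 - 1657645561 = 725982 seconds
In hours: 725982 / 3600 ≈ 201.7
In days: 725982 / 86400 ≈ 8.40


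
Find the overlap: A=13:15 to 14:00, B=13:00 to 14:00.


45 minutes

Meeting A: 795-840 (in minutes from midnight)
Meeting B: 780-840
Overlap start = max(795, 780) = 795
Overlap end = min(840, 840) = 840
Overlap = max(0, 840 - 795) = 45 min


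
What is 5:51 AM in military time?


05:51

Input: 5:51 AM
AM hour stays: 5


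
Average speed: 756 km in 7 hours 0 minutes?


108.0 km/h

Distance: 756 km
Time: 7 hours
Speed = 756 / 7 = 108.0 km/h


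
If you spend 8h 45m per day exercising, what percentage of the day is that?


Time: 525 minutes
Day: 1440 minutes
Percentage = (525/1440) × 100 ≈ 36.5%

36.5%


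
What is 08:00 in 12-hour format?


Hour: 8
8 < 12 → AM

8:00 AM


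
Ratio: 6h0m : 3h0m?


2:1 (2.00)

Duration 1: 360 minutes
Duration 2: 180 minutes
Ratio = 360:180
GCD = 180
Simplified = 2:1
As a decimal: 2/1 = 2.00


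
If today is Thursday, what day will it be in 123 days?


Start: Thursday (index 3)
(3 + 123) mod 7
= 126 mod 7
= 0
Index 0 → Monday

Monday


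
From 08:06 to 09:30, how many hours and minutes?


1h 24m

End time in minutes: 9×60 + 30 = 570
Start time in minutes: 8×60 + 6 = 486
Difference = 570 - 486 = 84 minutes
= 1 hours 24 minutes


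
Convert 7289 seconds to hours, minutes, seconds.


Hours: 7289 ÷ 3600 = 2 remainder 89
Minutes: 89 ÷ 60 = 1 remainder 29
Seconds: 29

2h 1m 29s


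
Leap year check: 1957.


Rules: divisible by 4 AND (not by 100 OR by 400)
1957 ÷ 4 = 489 remainder 1 → not divisible by 4
Not divisible by 4 → not a leap year

No


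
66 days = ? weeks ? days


Weeks: 66 ÷ 7 = 9 remainder 3

9 weeks 3 days


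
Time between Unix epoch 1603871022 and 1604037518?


166496 seconds (46.2 hours / 1.93 days)

Difference = 1604037518 - 1603871022 = 166496 seconds
In hours: 166496 / 3600 ≈ 46.2
In days: 166496 / 86400 ≈ 1.93


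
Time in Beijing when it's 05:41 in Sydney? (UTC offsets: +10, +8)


Time difference = UTC+8 - UTC+10 = -2 hours
New hour = (5 -2) mod 24
= 3 mod 24 = 3
Minutes unchanged → 03:41

03:41


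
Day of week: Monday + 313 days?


Saturday

Start: Monday (index 0)
(0 + 313) mod 7
= 313 mod 7
= 5
Index 5 → Saturday


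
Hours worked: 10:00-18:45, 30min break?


8h 15m (495 minutes)

Total time = (18×60+45) - (10×60+0)
= 1125 - 600 = 525 min
Minus break: 525 - 30 = 495 min
= 8h 15m


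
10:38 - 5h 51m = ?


Start: 638 minutes from midnight
Subtract: 351 minutes
Remaining: 638 - 351 = 287
Hours: 4, Minutes: 47

04:47


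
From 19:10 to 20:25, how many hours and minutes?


End time in minutes: 20×60 + 25 = 1225
Start time in minutes: 19×60 + 10 = 1150
Difference = 1225 - 1150 = 75 minutes
= 1 hours 15 minutes

1h 15m


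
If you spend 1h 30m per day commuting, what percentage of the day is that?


Time: 90 minutes
Day: 1440 minutes
Percentage = (90/1440) × 100 ≈ 6.3%

6.3%


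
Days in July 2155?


Month: July (month 7)
July has 31 days

31 days


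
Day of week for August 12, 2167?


Zeller's congruence:
q=12, m=8, k=67, j=21
h = (12 + ⌊13×9/5⌋ + 67 + ⌊67/4⌋ + ⌊21/4⌋ - 2×21) mod 7
= (12 + 23 + 67 + 16 + 5 - 42) mod 7
= 81 mod 7 = 4
h=4 → Wednesday

Wednesday


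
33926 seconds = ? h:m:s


9h 25m 26s

Hours: 33926 ÷ 3600 = 9 remainder 1526
Minutes: 1526 ÷ 60 = 25 remainder 26
Seconds: 26


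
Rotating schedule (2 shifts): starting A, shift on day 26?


Shifts: A, B
Start: A (index 0)
Day 26: (0 + 26 - 1) mod 2
= 25 mod 2
= 1
Index 1 → shift B

Shift B


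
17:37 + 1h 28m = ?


Start: 1057 minutes from midnight
Add: 88 minutes
Total: 1145 minutes
Hours: 1145 ÷ 60 = 19 remainder 5

19:05


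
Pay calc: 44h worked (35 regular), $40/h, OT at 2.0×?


$2120.00

Regular: 35h × $40 = $1400.00
Overtime: 44 - 35 = 9h
OT pay: 9h × $40 × 2.0 = $720.00
Total = $1400.00 + $720.00 = $2120.00


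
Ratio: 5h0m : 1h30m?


10:3 (3.33)

Duration 1: 300 minutes
Duration 2: 90 minutes
Ratio = 300:90
GCD = 30
Simplified = 10:3
As a decimal: 10/3 ≈ 3.33


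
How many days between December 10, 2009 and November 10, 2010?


335 days

From December 10, 2009 to November 10, 2010
Rest of December 2009: 31 - 10 = 21
Full months: January 31, February 2010 28, March 31, April 30, May 31, June 30, July 31, August 31, September 30, October 31
Days into November 2010: 10
Total = 21 + 31 + 28 + 31 + 30 + 31 + 30 + 31 + 31 + 30 + 31 + 10 = 335 days


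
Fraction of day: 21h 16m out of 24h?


Total minutes: 21×60 + 16 = 1276
Day = 24×60 = 1440 minutes
Fraction = 1276/1440 ≈ 0.8861
As a percentage: 1276/1440 × 100 ≈ 88.61%

0.8861 (88.61%)


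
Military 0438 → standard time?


Hour: 4
4 < 12 → AM

4:38 AM


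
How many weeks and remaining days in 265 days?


Weeks: 265 ÷ 7 = 37 remainder 6

37 weeks 6 days


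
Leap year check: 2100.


No

Rules: divisible by 4 AND (not by 100 OR by 400)
2100 ÷ 4 = 525 exactly → divisible by 4
2100 ÷ 100 = 21 exactly → divisible by 100
2100 ÷ 400 = 5 remainder 100 → not divisible by 400
Divisible by 100 but not by 400 → not a leap year


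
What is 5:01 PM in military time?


Input: 5:01 PM
PM: 5 + 12 = 17

17:01


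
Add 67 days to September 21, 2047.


November 27, 2047

Start: September 21, 2047
Add 67 days
September 21 → October 1: 30 - 21 + 1 = 10 days (67 - 10 = 57 left)
October 1 → November 1: 31 - 1 + 1 = 31 days (57 - 31 = 26 left)
November 1 + 26 = November 27, 2047


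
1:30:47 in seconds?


5447 seconds

Hours: 1 × 3600 = 3600
Minutes: 30 × 60 = 1800
Seconds: 47
Total = 3600 + 1800 + 47 = 5447


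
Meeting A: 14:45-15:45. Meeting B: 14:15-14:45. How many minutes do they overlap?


0 minutes

Meeting A: 885-945 (in minutes from midnight)
Meeting B: 855-885
Overlap start = max(885, 855) = 885
Overlap end = min(945, 885) = 885
Overlap = max(0, 885 - 885) = 0 min


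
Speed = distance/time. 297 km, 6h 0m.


Distance: 297 km
Time: 6 hours
Speed = 297 / 6 = 49.5 km/h

49.5 km/h


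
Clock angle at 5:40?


70.0°

Hour hand = 5×30 + 40×0.5 = 170.0°
Minute hand = 40×6 = 240°
Difference = |170.0 - 240| = 70.0°


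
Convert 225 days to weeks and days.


32 weeks 1 days

Weeks: 225 ÷ 7 = 32 remainder 1


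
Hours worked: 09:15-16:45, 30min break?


Total time = (16×60+45) - (9×60+15)
= 1005 - 555 = 450 min
Minus break: 450 - 30 = 420 min
= 7h 0m

7h 0m (420 minutes)


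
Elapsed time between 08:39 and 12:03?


End time in minutes: 12×60 + 3 = 723
Start time in minutes: 8×60 + 39 = 519
Difference = 723 - 519 = 204 minutes
= 3 hours 24 minutes

3h 24m


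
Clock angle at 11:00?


30.0°

Hour hand = 11×30 + 0×0.5 = 330.0°
Minute hand = 0×6 = 0°
Difference = |330.0 - 0| = 330.0°
Since > 180°: 360 - 330.0 = 30.0°


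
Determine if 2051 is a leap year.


Rules: divisible by 4 AND (not by 100 OR by 400)
2051 ÷ 4 = 512 remainder 3 → not divisible by 4
Not divisible by 4 → not a leap year

No


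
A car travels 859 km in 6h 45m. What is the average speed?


Distance: 859 km
Time: 6h 45m = 405 min = 405/60 = 27/4 hours
Speed = 859 ÷ (27/4) = 859 × 4 / 27 = 3436/27 ≈ 127.3 km/h

127.3 km/h


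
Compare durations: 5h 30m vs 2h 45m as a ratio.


Duration 1: 330 minutes
Duration 2: 165 minutes
Ratio = 330:165
GCD = 165
Simplified = 2:1
As a decimal: 2/1 = 2.00

2:1 (2.00)


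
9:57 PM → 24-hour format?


21:57

Input: 9:57 PM
PM: 9 + 12 = 21


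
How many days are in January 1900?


31 days

Month: January (month 1)
January has 31 days


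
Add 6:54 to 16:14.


Start: 974 minutes from midnight
Add: 414 minutes
Total: 1388 minutes
Hours: 1388 ÷ 60 = 23 remainder 8

23:08


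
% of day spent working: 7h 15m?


30.2%

Time: 435 minutes
Day: 1440 minutes
Percentage = (435/1440) × 100 ≈ 30.2%


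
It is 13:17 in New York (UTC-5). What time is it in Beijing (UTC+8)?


02:17 (next day)

Time difference = UTC+8 - UTC-5 = +13 hours
New hour = (13 + 13) mod 24
= 26 mod 24 = 2
Minutes unchanged → 02:17; 26 ≥ 24 → next day


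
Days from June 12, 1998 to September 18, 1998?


98 days

From June 12, 1998 to September 18, 1998
Rest of June 1998: 30 - 12 = 18
Full months: July 31, August 31
Days into September 1998: 18
Total = 18 + 31 + 31 + 18 = 98 days


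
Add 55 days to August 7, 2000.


October 1, 2000

Start: August 7, 2000
Add 55 days
August 7 → September 1: 31 - 7 + 1 = 25 days (55 - 25 = 30 left)
September 1 → October 1: 30 - 1 + 1 = 30 days (30 - 30 = 0 left)
Land exactly on October 1, 2000


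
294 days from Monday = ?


Monday

Start: Monday (index 0)
(0 + 294) mod 7
= 294 mod 7
= 0
Index 0 → Monday


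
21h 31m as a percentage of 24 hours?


Total minutes: 21×60 + 31 = 1291
Day = 24×60 = 1440 minutes
Fraction = 1291/1440 ≈ 0.8965
As a percentage: 1291/1440 × 100 ≈ 89.65%

0.8965 (89.65%)


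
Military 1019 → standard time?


Hour: 10
10 < 12 → AM

10:19 AM


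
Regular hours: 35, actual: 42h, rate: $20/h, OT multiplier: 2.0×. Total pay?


Regular: 35h × $20 = $700.00
Overtime: 42 - 35 = 7h
OT pay: 7h × $20 × 2.0 = $280.00
Total = $700.00 + $280.00 = $980.00

$980.00


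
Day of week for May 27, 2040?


Zeller's congruence:
q=27, m=5, k=40, j=20
h = (27 + ⌊13×6/5⌋ + 40 + ⌊40/4⌋ + ⌊20/4⌋ - 2×20) mod 7
= (27 + 15 + 40 + 10 + 5 - 40) mod 7
= 57 mod 7 = 1
h=1 → Sunday

Sunday


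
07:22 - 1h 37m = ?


05:45

Start: 442 minutes from midnight
Subtract: 97 minutes
Remaining: 442 - 97 = 345
Hours: 5, Minutes: 45


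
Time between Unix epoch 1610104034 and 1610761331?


657297 seconds (182.6 hours / 7.61 days)

Difference = 1610761331 - 1610104034 = 657297 seconds
In hours: 657297 / 3600 ≈ 182.6
In days: 657297 / 86400 ≈ 7.61


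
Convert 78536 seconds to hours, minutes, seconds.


21h 48m 56s

Hours: 78536 ÷ 3600 = 21 remainder 2936
Minutes: 2936 ÷ 60 = 48 remainder 56
Seconds: 56


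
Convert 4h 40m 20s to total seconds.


Hours: 4 × 3600 = 14400
Minutes: 40 × 60 = 2400
Seconds: 20
Total = 14400 + 2400 + 20 = 16820

16820 seconds


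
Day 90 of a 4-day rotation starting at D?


Shifts: A, B, C, D
Start: D (index 3)
Day 90: (3 + 90 - 1) mod 4
= 92 mod 4
= 0
Index 0 → shift A

Shift A


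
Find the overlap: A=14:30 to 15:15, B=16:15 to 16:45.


Meeting A: 870-915 (in minutes from midnight)
Meeting B: 975-1005
Overlap start = max(870, 975) = 975
Overlap end = min(915, 1005) = 915
Overlap = max(0, 915 - 975) = 0 min

0 minutes


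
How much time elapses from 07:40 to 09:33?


1h 53m

End time in minutes: 9×60 + 33 = 573
Start time in minutes: 7×60 + 40 = 460
Difference = 573 - 460 = 113 minutes
= 1 hours 53 minutes


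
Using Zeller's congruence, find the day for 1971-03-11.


Zeller's congruence:
q=11, m=3, k=71, j=19
h = (11 + ⌊13×4/5⌋ + 71 + ⌊71/4⌋ + ⌊19/4⌋ - 2×19) mod 7
= (11 + 10 + 71 + 17 + 4 - 38) mod 7
= 75 mod 7 = 5
h=5 → Thursday

Thursday


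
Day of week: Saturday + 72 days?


Start: Saturday (index 5)
(5 + 72) mod 7
= 77 mod 7
= 0
Index 0 → Monday

Monday


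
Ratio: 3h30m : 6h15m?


14:25 (0.56)

Duration 1: 210 minutes
Duration 2: 375 minutes
Ratio = 210:375
GCD = 15
Simplified = 14:25
As a decimal: 14/25 = 0.56


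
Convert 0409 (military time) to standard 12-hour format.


Hour: 4
4 < 12 → AM

4:09 AM


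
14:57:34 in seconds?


Hours: 14 × 3600 = 50400
Minutes: 57 × 60 = 3420
Seconds: 34
Total = 50400 + 3420 + 34 = 53854

53854 seconds


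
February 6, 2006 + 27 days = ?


Start: February 6, 2006
Add 27 days
February 6 → March 1: 28 - 6 + 1 = 23 days (27 - 23 = 4 left)
March 1 + 4 = March 5, 2006

March 5, 2006


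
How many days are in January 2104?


Month: January (month 1)
January has 31 days

31 days


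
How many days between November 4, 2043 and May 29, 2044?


207 days

From November 4, 2043 to May 29, 2044
Rest of November 2043: 30 - 4 = 26
Full months: December 31, January 31, February 2044 29, March 31, April 30
Days into May 2044: 29
Total = 26 + 31 + 31 + 29 + 31 + 30 + 29 = 207 days


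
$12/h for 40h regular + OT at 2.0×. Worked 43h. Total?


Regular: 40h × $12 = $480.00
Overtime: 43 - 40 = 3h
OT pay: 3h × $12 × 2.0 = $72.00
Total = $480.00 + $72.00 = $552.00

$552.00


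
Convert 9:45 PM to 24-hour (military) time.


21:45

Input: 9:45 PM
PM: 9 + 12 = 21


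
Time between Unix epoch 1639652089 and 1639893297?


241208 seconds (67.0 hours / 2.79 days)

Difference = 1639893297 - 1639652089 = 241208 seconds
In hours: 241208 / 3600 ≈ 67.0
In days: 241208 / 86400 ≈ 2.79


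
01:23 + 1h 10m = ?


Start: 83 minutes from midnight
Add: 70 minutes
Total: 153 minutes
Hours: 153 ÷ 60 = 2 remainder 33

02:33


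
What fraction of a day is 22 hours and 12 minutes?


Total minutes: 22×60 + 12 = 1332
Day = 24×60 = 1440 minutes
Fraction = 1332/1440 = 0.9250
As a percentage: 1332/1440 × 100 = 92.50%

0.9250 (92.50%)


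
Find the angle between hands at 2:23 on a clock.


66.5°

Hour hand = 2×30 + 23×0.5 = 71.5°
Minute hand = 23×6 = 138°
Difference = |71.5 - 138| = 66.5°


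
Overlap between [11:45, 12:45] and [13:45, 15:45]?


Meeting A: 705-765 (in minutes from midnight)
Meeting B: 825-945
Overlap start = max(705, 825) = 825
Overlap end = min(765, 945) = 765
Overlap = max(0, 765 - 825) = 0 min

0 minutes


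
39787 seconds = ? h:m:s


Hours: 39787 ÷ 3600 = 11 remainder 187
Minutes: 187 ÷ 60 = 3 remainder 7
Seconds: 7

11h 3m 7s


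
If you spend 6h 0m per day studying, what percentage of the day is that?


Time: 360 minutes
Day: 1440 minutes
Percentage = (360/1440) × 100 = 25.0%

25.0%


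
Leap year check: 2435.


No

Rules: divisible by 4 AND (not by 100 OR by 400)
2435 ÷ 4 = 608 remainder 3 → not divisible by 4
Not divisible by 4 → not a leap year


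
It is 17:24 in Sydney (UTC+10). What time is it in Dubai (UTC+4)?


Time difference = UTC+4 - UTC+10 = -6 hours
New hour = (17 -6) mod 24
= 11 mod 24 = 11
Minutes unchanged → 11:24

11:24


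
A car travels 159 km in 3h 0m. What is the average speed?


53.0 km/h

Distance: 159 km
Time: 3 hours
Speed = 159 / 3 = 53.0 km/h


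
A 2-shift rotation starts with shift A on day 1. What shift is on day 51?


Shift A

Shifts: A, B
Start: A (index 0)
Day 51: (0 + 51 - 1) mod 2
= 50 mod 2
= 0
Index 0 → shift A


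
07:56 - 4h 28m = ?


Start: 476 minutes from midnight
Subtract: 268 minutes
Remaining: 476 - 268 = 208
Hours: 3, Minutes: 28

03:28


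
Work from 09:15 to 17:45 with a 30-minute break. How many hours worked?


Total time = (17×60+45) - (9×60+15)
= 1065 - 555 = 510 min
Minus break: 510 - 30 = 480 min
= 8h 0m

8h 0m (480 minutes)


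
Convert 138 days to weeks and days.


Weeks: 138 ÷ 7 = 19 remainder 5

19 weeks 5 days


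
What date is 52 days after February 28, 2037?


April 21, 2037

Start: February 28, 2037
Add 52 days
February 28 → March 1: 28 - 28 + 1 = 1 days (52 - 1 = 51 left)
March 1 → April 1: 31 - 1 + 1 = 31 days (51 - 31 = 20 left)
April 1 + 20 = April 21, 2037


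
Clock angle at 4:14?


Hour hand = 4×30 + 14×0.5 = 127.0°
Minute hand = 14×6 = 84°
Difference = |127.0 - 84| = 43.0°

43.0°


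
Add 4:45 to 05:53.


Start: 353 minutes from midnight
Add: 285 minutes
Total: 638 minutes
Hours: 638 ÷ 60 = 10 remainder 38

10:38


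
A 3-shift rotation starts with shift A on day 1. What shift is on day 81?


Shifts: A, B, C
Start: A (index 0)
Day 81: (0 + 81 - 1) mod 3
= 80 mod 3
= 2
Index 2 → shift C

Shift C


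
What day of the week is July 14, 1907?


Sunday

Zeller's congruence:
q=14, m=7, k=7, j=19
h = (14 + ⌊13×8/5⌋ + 7 + ⌊7/4⌋ + ⌊19/4⌋ - 2×19) mod 7
= (14 + 20 + 7 + 1 + 4 - 38) mod 7
= 8 mod 7 = 1
h=1 → Sunday


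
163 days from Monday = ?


Start: Monday (index 0)
(0 + 163) mod 7
= 163 mod 7
= 2
Index 2 → Wednesday

Wednesday


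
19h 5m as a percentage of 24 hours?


Total minutes: 19×60 + 5 = 1145
Day = 24×60 = 1440 minutes
Fraction = 1145/1440 ≈ 0.7951
As a percentage: 1145/1440 × 100 ≈ 79.51%

0.7951 (79.51%)


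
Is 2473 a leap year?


No

Rules: divisible by 4 AND (not by 100 OR by 400)
2473 ÷ 4 = 618 remainder 1 → not divisible by 4
Not divisible by 4 → not a leap year


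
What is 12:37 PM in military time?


12:37

Input: 12:37 PM
12 PM → 12 (noon)


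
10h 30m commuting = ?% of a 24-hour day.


Time: 630 minutes
Day: 1440 minutes
Percentage = (630/1440) × 100 ≈ 43.8%

43.8%


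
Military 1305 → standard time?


Hour: 13
13 - 12 = 1 → PM

1:05 PM


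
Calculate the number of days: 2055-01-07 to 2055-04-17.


From January 7, 2055 to April 17, 2055
Rest of January 2055: 31 - 7 = 24
Full months: February 2055 28, March 31
Days into April 2055: 17
Total = 24 + 28 + 31 + 17 = 100 days

100 days


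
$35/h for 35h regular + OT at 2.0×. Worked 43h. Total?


$1785.00

Regular: 35h × $35 = $1225.00
Overtime: 43 - 35 = 8h
OT pay: 8h × $35 × 2.0 = $560.00
Total = $1225.00 + $560.00 = $1785.00


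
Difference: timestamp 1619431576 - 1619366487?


65089 seconds (18.1 hours / 0.75 days)

Difference = 1619431576 - 1619366487 = 65089 seconds
In hours: 65089 / 3600 ≈ 18.1
In days: 65089 / 86400 ≈ 0.75


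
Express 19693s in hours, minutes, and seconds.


5h 28m 13s

Hours: 19693 ÷ 3600 = 5 remainder 1693
Minutes: 1693 ÷ 60 = 28 remainder 13
Seconds: 13


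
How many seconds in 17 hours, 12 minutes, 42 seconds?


Hours: 17 × 3600 = 61200
Minutes: 12 × 60 = 720
Seconds: 42
Total = 61200 + 720 + 42 = 61962

61962 seconds


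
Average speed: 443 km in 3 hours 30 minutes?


Distance: 443 km
Time: 3h 30m = 210 min = 210/60 = 7/2 hours
Speed = 443 ÷ (7/2) = 443 × 2 / 7 = 886/7 ≈ 126.6 km/h

126.6 km/h


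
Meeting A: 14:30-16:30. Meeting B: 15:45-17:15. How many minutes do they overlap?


Meeting A: 870-990 (in minutes from midnight)
Meeting B: 945-1035
Overlap start = max(870, 945) = 945
Overlap end = min(990, 1035) = 990
Overlap = max(0, 990 - 945) = 45 min

45 minutes


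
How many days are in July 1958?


31 days

Month: July (month 7)
July has 31 days


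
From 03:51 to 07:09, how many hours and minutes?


3h 18m

End time in minutes: 7×60 + 9 = 429
Start time in minutes: 3×60 + 51 = 231
Difference = 429 - 231 = 198 minutes
= 3 hours 18 minutes


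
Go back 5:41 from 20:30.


14:49

Start: 1230 minutes from midnight
Subtract: 341 minutes
Remaining: 1230 - 341 = 889
Hours: 14, Minutes: 49


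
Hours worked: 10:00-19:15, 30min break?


8h 45m (525 minutes)

Total time = (19×60+15) - (10×60+0)
= 1155 - 600 = 555 min
Minus break: 555 - 30 = 525 min
= 8h 45m


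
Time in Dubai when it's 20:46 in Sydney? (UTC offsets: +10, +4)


14:46

Time difference = UTC+4 - UTC+10 = -6 hours
New hour = (20 -6) mod 24
= 14 mod 24 = 14
Minutes unchanged → 14:46


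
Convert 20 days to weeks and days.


2 weeks 6 days

Weeks: 20 ÷ 7 = 2 remainder 6


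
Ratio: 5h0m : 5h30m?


Duration 1: 300 minutes
Duration 2: 330 minutes
Ratio = 300:330
GCD = 30
Simplified = 10:11
As a decimal: 10/11 ≈ 0.91

10:11 (0.91)


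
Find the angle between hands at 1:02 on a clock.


Hour hand = 1×30 + 2×0.5 = 31.0°
Minute hand = 2×6 = 12°
Difference = |31.0 - 12| = 19.0°

19.0°


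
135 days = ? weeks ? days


19 weeks 2 days

Weeks: 135 ÷ 7 = 19 remainder 2


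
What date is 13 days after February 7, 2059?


February 20, 2059

Start: February 7, 2059
Add 13 days
February 7 + 13 = February 20, 2059


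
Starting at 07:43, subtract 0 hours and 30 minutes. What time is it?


Start: 463 minutes from midnight
Subtract: 30 minutes
Remaining: 463 - 30 = 433
Hours: 7, Minutes: 13

07:13


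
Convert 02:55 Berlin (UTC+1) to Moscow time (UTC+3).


04:55

Time difference = UTC+3 - UTC+1 = +2 hours
New hour = (2 + 2) mod 24
= 4 mod 24 = 4
Minutes unchanged → 04:55


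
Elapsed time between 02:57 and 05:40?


2h 43m

End time in minutes: 5×60 + 40 = 340
Start time in minutes: 2×60 + 57 = 177
Difference = 340 - 177 = 163 minutes
= 2 hours 43 minutes


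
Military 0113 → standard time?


Hour: 1
1 < 12 → AM

1:13 AM


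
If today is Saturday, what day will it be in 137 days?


Wednesday

Start: Saturday (index 5)
(5 + 137) mod 7
= 142 mod 7
= 2
Index 2 → Wednesday


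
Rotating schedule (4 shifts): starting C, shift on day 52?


Shifts: A, B, C, D
Start: C (index 2)
Day 52: (2 + 52 - 1) mod 4
= 53 mod 4
= 1
Index 1 → shift B

Shift B


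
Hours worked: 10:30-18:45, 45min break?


Total time = (18×60+45) - (10×60+30)
= 1125 - 630 = 495 min
Minus break: 495 - 45 = 450 min
= 7h 30m

7h 30m (450 minutes)


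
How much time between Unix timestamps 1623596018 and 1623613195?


17177 seconds (4.8 hours / 0.20 days)

Difference = 1623613195 - 1623596018 = 17177 seconds
In hours: 17177 / 3600 ≈ 4.8
In days: 17177 / 86400 ≈ 0.20


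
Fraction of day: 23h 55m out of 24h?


0.9965 (99.65%)

Total minutes: 23×60 + 55 = 1435
Day = 24×60 = 1440 minutes
Fraction = 1435/1440 ≈ 0.9965
As a percentage: 1435/1440 × 100 ≈ 99.65%


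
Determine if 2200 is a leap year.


Rules: divisible by 4 AND (not by 100 OR by 400)
2200 ÷ 4 = 550 exactly → divisible by 4
2200 ÷ 100 = 22 exactly → divisible by 100
2200 ÷ 400 = 5 remainder 200 → not divisible by 400
Divisible by 100 but not by 400 → not a leap year

No


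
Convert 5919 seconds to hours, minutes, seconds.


1h 38m 39s

Hours: 5919 ÷ 3600 = 1 remainder 2319
Minutes: 2319 ÷ 60 = 38 remainder 39
Seconds: 39


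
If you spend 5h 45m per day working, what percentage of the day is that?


24.0%

Time: 345 minutes
Day: 1440 minutes
Percentage = (345/1440) × 100 ≈ 24.0%


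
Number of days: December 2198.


Month: December (month 12)
December has 31 days

31 days


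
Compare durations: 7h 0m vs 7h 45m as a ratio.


28:31 (0.90)

Duration 1: 420 minutes
Duration 2: 465 minutes
Ratio = 420:465
GCD = 15
Simplified = 28:31
As a decimal: 28/31 ≈ 0.90


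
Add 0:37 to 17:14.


17:51

Start: 1034 minutes from midnight
Add: 37 minutes
Total: 1071 minutes
Hours: 1071 ÷ 60 = 17 remainder 51


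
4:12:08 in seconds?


Hours: 4 × 3600 = 14400
Minutes: 12 × 60 = 720
Seconds: 8
Total = 14400 + 720 + 8 = 15128

15128 seconds


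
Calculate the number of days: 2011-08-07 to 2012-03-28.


From August 7, 2011 to March 28, 2012
Rest of August 2011: 31 - 7 = 24
Full months: September 30, October 31, November 30, December 31, January 31, February 2012 29
Days into March 2012: 28
Total = 24 + 30 + 31 + 30 + 31 + 31 + 29 + 28 = 234 days

234 days


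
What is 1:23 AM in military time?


Input: 1:23 AM
AM hour stays: 1

01:23


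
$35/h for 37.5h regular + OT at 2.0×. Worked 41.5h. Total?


$1592.50

Regular: 37.5h × $35 = $1312.50
Overtime: 41.5 - 37.5 = 4.0h
OT pay: 4.0h × $35 × 2.0 = $280.00
Total = $1312.50 + $280.00 = $1592.50


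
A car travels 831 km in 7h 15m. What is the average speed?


Distance: 831 km
Time: 7h 15m = 435 min = 435/60 = 29/4 hours
Speed = 831 ÷ (29/4) = 831 × 4 / 29 = 3324/29 ≈ 114.6 km/h

114.6 km/h


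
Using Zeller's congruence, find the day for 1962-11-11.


Sunday

Zeller's congruence:
q=11, m=11, k=62, j=19
h = (11 + ⌊13×12/5⌋ + 62 + ⌊62/4⌋ + ⌊19/4⌋ - 2×19) mod 7
= (11 + 31 + 62 + 15 + 4 - 38) mod 7
= 85 mod 7 = 1
h=1 → Sunday
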